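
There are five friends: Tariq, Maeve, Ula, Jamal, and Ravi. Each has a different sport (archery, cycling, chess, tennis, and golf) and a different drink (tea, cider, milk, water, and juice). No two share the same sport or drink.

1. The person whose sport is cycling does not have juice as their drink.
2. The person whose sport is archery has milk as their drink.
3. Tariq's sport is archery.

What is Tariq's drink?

With clues 1–3, cider, juice, tea, and water are impossible for Tariq's drink.
That leaves milk.

milk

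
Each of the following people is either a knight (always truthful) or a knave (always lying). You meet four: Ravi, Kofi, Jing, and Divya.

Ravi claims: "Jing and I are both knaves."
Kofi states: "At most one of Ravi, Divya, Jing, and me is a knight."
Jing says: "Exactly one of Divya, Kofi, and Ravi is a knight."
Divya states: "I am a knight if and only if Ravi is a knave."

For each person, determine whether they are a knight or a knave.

Consider Ravi. Suppose Ravi is a knight.
Then Ravi's own statement would have to be true, but it can't be — contradiction.
So Ravi is a knave.
Consider Kofi. Suppose Kofi is a knight.
Then no assignment of the remaining roles makes every statement match its speaker's type — contradiction.
So Kofi is a knave.
Consider Jing. Suppose Jing is a knave.
Then Ravi's statement comes out true, contradicting Ravi being a knave.
So Jing is a knight.
Consider Divya. Suppose Divya is a knave.
Then Kofi's statement comes out true, contradicting Kofi being a knave.
So Divya is a knight.

Ravi: knave, Kofi: knave, Jing: knight, Divya: knight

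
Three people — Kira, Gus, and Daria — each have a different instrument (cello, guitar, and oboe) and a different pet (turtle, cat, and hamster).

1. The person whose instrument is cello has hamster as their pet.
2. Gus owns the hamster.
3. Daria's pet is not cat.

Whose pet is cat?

Kira

With clues 1–2, Gus is impossible for the one with pet cat.
With clues 1–3, Daria is impossible for the one with pet cat.
That leaves Kira.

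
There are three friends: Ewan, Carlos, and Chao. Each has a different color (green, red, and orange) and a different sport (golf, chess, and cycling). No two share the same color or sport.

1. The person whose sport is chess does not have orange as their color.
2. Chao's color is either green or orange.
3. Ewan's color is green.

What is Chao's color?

With clues 1–2, red is impossible for Chao's color.
With clues 1–3, green is impossible for Chao's color.
That leaves orange.

orange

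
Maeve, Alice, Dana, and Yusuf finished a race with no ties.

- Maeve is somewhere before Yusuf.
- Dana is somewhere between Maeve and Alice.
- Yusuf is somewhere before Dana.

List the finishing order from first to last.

Maeve, Yusuf, Dana, Alice

From clue 1: Maeve is in {1,2,3}.
From clues 1–2: Maeve is in {1,3}.
From clues 1–3: Maeve → place 1, Yusuf → place 2, Dana → place 3, Alice → place 4.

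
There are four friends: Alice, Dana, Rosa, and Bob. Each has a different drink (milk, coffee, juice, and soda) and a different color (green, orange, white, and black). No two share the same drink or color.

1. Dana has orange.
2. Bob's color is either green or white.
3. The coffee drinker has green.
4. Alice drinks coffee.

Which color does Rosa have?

Clue 1 rules out orange for Rosa's color.
With clues 1–4, green and white are impossible for Rosa's color.
That leaves black.

black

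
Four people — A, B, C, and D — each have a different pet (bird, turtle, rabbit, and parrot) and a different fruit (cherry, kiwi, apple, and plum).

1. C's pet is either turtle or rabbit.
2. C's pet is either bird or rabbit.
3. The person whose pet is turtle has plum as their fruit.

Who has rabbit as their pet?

With clues 1–2, A, B, and D are impossible for the one with pet rabbit.
That leaves C.

C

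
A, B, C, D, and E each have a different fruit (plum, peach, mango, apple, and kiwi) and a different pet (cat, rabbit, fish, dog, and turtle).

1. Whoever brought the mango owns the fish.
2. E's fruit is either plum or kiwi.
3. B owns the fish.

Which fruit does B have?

With clues 1–3, apple, kiwi, peach, and plum are impossible for B's fruit.
That leaves mango.

mango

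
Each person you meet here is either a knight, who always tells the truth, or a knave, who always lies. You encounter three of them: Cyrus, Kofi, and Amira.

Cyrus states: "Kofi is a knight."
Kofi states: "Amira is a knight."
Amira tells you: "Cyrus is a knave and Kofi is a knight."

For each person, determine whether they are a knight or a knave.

Cyrus: knave, Kofi: knave, Amira: knave

Consider Cyrus. Suppose Cyrus is a knight.
Then no assignment of the remaining roles makes every statement match its speaker's type — contradiction.
So Cyrus is a knave.
Consider Kofi. Suppose Kofi is a knight.
Then Cyrus's statement comes out true, contradicting Cyrus being a knave.
So Kofi is a knave.
With that fixed, Amira's statement is false, so Amira is a knave.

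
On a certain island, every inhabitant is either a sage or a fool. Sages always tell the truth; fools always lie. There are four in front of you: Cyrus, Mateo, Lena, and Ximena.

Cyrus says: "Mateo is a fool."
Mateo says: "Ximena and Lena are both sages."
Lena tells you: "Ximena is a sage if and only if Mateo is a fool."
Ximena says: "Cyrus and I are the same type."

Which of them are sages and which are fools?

Cyrus: sage, Mateo: fool, Lena: fool, Ximena: fool

Consider Cyrus. Suppose Cyrus is a fool.
Then whichever role Ximena has, Ximena's statement has the wrong truth value — contradiction.
So Cyrus is a sage.
Consider Mateo. Suppose Mateo is a sage.
Then Cyrus's statement comes out false, contradicting Cyrus being a sage.
So Mateo is a fool.
Consider Lena. Suppose Lena is a sage.
Then no assignment of the remaining roles makes every statement match its speaker's type — contradiction.
So Lena is a fool.
Consider Ximena. Suppose Ximena is a sage.
Then Lena's statement comes out true, contradicting Lena being a fool.
So Ximena is a fool.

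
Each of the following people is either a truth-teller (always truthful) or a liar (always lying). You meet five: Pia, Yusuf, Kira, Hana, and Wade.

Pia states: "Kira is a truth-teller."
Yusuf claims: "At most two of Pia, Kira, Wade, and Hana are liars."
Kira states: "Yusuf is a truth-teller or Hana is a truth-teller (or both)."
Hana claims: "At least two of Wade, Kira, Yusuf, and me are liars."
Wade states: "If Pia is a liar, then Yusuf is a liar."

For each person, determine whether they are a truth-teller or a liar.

Consider Pia. Suppose Pia is a liar.
Then no assignment of the remaining roles makes every statement match its speaker's type — contradiction.
So Pia is a truth-teller.
With that fixed, Wade's statement is true, so Wade is a truth-teller.
With that fixed, Yusuf's statement is true, so Yusuf is a truth-teller.
With that fixed, Kira's statement is true, so Kira is a truth-teller.
With that fixed, Hana's statement is false, so Hana is a liar.

Pia: truth-teller, Yusuf: truth-teller, Kira: truth-teller, Hana: liar, Wade: truth-teller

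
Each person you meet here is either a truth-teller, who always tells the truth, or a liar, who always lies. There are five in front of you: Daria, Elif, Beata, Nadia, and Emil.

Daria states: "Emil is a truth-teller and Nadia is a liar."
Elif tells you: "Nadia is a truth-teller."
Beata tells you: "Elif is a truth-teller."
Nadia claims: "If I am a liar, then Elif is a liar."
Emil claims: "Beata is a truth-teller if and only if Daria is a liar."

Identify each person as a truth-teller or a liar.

Consider Daria. Suppose Daria is a truth-teller.
Then no assignment of the remaining roles makes every statement match its speaker's type — contradiction.
So Daria is a liar.
Consider Elif. Suppose Elif is a liar.
Then no assignment of the remaining roles makes every statement match its speaker's type — contradiction.
So Elif is a truth-teller.
With that fixed, Beata's statement is true, so Beata is a truth-teller.
With that fixed, Emil's statement is true, so Emil is a truth-teller.
Consider Nadia. Suppose Nadia is a liar.
Then Daria's statement comes out true, contradicting Daria being a liar.
So Nadia is a truth-teller.

Daria: liar, Elif: truth-teller, Beata: truth-teller, Nadia: truth-teller, Emil: truth-teller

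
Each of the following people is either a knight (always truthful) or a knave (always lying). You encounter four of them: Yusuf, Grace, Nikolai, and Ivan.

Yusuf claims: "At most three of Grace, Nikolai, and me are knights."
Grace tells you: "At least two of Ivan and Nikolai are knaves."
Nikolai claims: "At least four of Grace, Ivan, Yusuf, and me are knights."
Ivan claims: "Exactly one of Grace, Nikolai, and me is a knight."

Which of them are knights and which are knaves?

Yusuf: knight, Grace: knave, Nikolai: knave, Ivan: knight

Regardless of anyone's role, Yusuf's statement is true, so Yusuf is a knight.
Consider Grace. Suppose Grace is a knight.
Then no assignment of the remaining roles makes every statement match its speaker's type — contradiction.
So Grace is a knave.
With that fixed, Nikolai's statement is false, so Nikolai is a knave.
Consider Ivan. Suppose Ivan is a knave.
Then Grace's statement comes out true, contradicting Grace being a knave.
So Ivan is a knight.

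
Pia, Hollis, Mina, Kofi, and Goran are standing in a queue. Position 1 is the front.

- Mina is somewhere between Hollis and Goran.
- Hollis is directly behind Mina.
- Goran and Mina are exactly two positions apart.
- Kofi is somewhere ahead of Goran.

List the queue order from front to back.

Kofi, Goran, Pia, Mina, Hollis

From clue 1: Mina is in {2,3,4}.
From clues 1–2: Hollis is in {3,4,5}.
From clues 1–3: Hollis is in {4,5}.
From clues 1–4: Kofi → position 1, Goran → position 2, Pia → position 3, Mina → position 4, Hollis → position 5.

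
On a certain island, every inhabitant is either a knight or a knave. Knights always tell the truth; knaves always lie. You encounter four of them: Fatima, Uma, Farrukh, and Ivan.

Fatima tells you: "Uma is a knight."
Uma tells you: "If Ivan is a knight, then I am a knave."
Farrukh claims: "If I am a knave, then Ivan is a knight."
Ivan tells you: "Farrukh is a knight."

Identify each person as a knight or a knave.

Fatima: knight, Uma: knight, Farrukh: knave, Ivan: knave

Consider Fatima. Suppose Fatima is a knave.
Then no assignment of the remaining roles makes every statement match its speaker's type — contradiction.
So Fatima is a knight.
Consider Uma. Suppose Uma is a knave.
Then Fatima's statement comes out false, contradicting Fatima being a knight.
So Uma is a knight.
Consider Farrukh. Suppose Farrukh is a knight.
Then no assignment of the remaining roles makes every statement match its speaker's type — contradiction.
So Farrukh is a knave.
With that fixed, Ivan's statement is false, so Ivan is a knave.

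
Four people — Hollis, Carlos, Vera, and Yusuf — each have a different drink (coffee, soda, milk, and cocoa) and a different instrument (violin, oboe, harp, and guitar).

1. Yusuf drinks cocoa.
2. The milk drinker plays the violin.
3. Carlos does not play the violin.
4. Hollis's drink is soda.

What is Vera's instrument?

With clues 1–4, guitar, harp, and oboe are impossible for Vera's instrument.
That leaves violin.

violin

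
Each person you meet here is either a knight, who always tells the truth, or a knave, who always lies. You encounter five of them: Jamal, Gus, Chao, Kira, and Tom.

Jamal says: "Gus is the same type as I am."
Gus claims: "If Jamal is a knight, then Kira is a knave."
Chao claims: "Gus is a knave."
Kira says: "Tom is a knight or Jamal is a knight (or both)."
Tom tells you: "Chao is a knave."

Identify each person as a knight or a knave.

Jamal: knave, Gus: knight, Chao: knave, Kira: knight, Tom: knight

Consider Jamal. Suppose Jamal is a knight.
Then no assignment of the remaining roles makes every statement match its speaker's type — contradiction.
So Jamal is a knave.
With that fixed, Gus's statement is true, so Gus is a knight.
With that fixed, Chao's statement is false, so Chao is a knave.
With that fixed, Tom's statement is true, so Tom is a knight.
With that fixed, Kira's statement is true, so Kira is a knight.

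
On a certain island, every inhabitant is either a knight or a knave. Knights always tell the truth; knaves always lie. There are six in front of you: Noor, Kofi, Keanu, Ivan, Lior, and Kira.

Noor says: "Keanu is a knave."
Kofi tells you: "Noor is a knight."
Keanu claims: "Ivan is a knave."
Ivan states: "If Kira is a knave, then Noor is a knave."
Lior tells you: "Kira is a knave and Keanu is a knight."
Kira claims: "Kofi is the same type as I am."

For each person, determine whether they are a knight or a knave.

Noor: knight, Kofi: knight, Keanu: knave, Ivan: knight, Lior: knave, Kira: knight

Consider Noor. Suppose Noor is a knave.
Then no assignment of the remaining roles makes every statement match its speaker's type — contradiction.
So Noor is a knight.
With that fixed, Kofi's statement is true, so Kofi is a knight.
Consider Keanu. Suppose Keanu is a knight.
Then Noor's statement comes out false, contradicting Noor being a knight.
So Keanu is a knave.
With that fixed, Lior's statement is false, so Lior is a knave.
Consider Ivan. Suppose Ivan is a knave.
Then Keanu's statement comes out true, contradicting Keanu being a knave.
So Ivan is a knight.
Consider Kira. Suppose Kira is a knave.
Then Ivan's statement comes out false, contradicting Ivan being a knight.
So Kira is a knight.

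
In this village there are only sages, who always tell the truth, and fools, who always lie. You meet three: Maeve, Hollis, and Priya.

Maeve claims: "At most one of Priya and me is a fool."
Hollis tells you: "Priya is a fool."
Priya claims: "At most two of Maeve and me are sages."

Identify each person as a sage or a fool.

Maeve: sage, Hollis: fool, Priya: sage

Regardless of anyone's role, Priya's statement is true, so Priya is a sage.
With that fixed, Maeve's statement is true, so Maeve is a sage.
With that fixed, Hollis's statement is false, so Hollis is a fool.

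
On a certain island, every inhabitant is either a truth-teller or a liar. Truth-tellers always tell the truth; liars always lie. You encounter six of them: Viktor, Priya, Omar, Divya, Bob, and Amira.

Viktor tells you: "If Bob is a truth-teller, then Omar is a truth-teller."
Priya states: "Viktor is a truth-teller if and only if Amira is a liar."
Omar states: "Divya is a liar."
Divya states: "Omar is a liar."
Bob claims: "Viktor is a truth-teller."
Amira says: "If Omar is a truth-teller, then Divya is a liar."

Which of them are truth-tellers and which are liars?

Consider Viktor. Suppose Viktor is a liar.
Then no assignment of the remaining roles makes every statement match its speaker's type — contradiction.
So Viktor is a truth-teller.
With that fixed, Bob's statement is true, so Bob is a truth-teller.
Consider Priya. Suppose Priya is a truth-teller.
Then no assignment of the remaining roles makes every statement match its speaker's type — contradiction.
So Priya is a liar.
Consider Omar. Suppose Omar is a liar.
Then Viktor's statement comes out false, contradicting Viktor being a truth-teller.
So Omar is a truth-teller.
With that fixed, Divya's statement is false, so Divya is a liar.
With that fixed, Amira's statement is true, so Amira is a truth-teller.

Viktor: truth-teller, Priya: liar, Omar: truth-teller, Divya: liar, Bob: truth-teller, Amira: truth-teller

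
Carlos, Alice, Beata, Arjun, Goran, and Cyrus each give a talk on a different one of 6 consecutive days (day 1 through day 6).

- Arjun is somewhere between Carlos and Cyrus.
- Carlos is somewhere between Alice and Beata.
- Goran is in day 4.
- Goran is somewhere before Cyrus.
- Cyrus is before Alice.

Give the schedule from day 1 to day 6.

From clue 1: Arjun is in {2,3,4,5}.
From clues 1–2: Carlos is in {2,3,4,5}.
From clues 1–3: Goran → day 4.
From clues 1–4: Carlos → day 2.
From clues 1–5: Beata → day 1, Arjun → day 3, Cyrus → day 5, Alice → day 6.

Beata, Carlos, Arjun, Goran, Cyrus, Alice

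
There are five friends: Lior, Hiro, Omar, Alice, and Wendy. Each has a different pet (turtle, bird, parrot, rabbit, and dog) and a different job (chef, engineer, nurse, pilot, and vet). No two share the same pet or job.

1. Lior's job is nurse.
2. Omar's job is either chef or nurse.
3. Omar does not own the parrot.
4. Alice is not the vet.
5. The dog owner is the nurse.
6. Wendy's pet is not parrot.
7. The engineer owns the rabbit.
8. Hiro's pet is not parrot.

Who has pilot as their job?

Alice

Clue 1 rules out Lior for the one with job pilot.
With clues 1–2, Omar is impossible for the one with job pilot.
With clues 1–8, Hiro and Wendy are impossible for the one with job pilot.
That leaves Alice.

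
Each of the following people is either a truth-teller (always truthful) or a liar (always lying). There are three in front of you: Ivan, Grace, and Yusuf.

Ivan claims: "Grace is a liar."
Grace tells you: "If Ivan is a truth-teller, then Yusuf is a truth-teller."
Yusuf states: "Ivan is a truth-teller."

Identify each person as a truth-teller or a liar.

Ivan: liar, Grace: truth-teller, Yusuf: liar

Consider Ivan. Suppose Ivan is a truth-teller.
Then no assignment of the remaining roles makes every statement match its speaker's type — contradiction.
So Ivan is a liar.
With that fixed, Grace's statement is true, so Grace is a truth-teller.
With that fixed, Yusuf's statement is false, so Yusuf is a liar.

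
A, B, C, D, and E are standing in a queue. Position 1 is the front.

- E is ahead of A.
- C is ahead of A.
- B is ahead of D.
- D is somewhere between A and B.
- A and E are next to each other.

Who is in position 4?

With clues 1–4, A and B are ruled out for position 4.
With clues 1–5, C and D are ruled out for position 4.
So position 4 is E.

E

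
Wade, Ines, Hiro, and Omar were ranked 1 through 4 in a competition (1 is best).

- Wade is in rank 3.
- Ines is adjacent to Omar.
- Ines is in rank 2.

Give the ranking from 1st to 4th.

Omar, Ines, Wade, Hiro

From clue 1: Wade → rank 3.
From clues 1–2: Hiro → rank 4.
From clues 1–3: Omar → rank 1, Ines → rank 2.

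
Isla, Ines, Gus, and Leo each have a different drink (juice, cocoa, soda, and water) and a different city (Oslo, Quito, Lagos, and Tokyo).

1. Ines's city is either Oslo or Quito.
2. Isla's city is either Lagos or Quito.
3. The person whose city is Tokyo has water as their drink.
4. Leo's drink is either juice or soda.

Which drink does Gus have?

With clues 1–4, cocoa, juice, and soda are impossible for Gus's drink.
That leaves water.

water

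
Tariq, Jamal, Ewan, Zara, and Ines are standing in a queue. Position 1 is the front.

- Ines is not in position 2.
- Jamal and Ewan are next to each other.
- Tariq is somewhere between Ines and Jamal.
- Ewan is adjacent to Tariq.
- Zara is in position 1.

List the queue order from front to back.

Zara, Jamal, Ewan, Tariq, Ines

From clue 1: Ines is in {1,3,4,5}.
From clues 1–3: Tariq is in {2,3,4}.
From clues 1–5: Zara → position 1, Jamal → position 2, Ewan → position 3, Tariq → position 4, Ines → position 5.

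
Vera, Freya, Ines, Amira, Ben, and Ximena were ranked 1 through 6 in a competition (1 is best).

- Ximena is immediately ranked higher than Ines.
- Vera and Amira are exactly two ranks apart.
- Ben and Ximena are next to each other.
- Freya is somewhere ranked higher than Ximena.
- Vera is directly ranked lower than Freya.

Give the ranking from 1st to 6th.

From clue 1: Ines is in {2,3,4,5,6}.
From clues 1–2: Ines is in {2,3,5,6}.
From clues 1–3: Freya is in {2,5}.
From clues 1–4: Freya → rank 2, Ben → rank 4, Ximena → rank 5, Ines → rank 6.
From clues 1–5: Amira → rank 1, Vera → rank 3.

Amira, Freya, Vera, Ben, Ximena, Ines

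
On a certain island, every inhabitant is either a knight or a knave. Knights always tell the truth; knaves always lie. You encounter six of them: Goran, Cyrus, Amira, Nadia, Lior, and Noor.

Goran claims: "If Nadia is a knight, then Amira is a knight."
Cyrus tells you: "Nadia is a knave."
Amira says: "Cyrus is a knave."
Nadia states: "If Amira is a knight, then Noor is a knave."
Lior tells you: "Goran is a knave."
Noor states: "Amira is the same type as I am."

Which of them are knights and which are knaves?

Goran: knight, Cyrus: knave, Amira: knight, Nadia: knight, Lior: knave, Noor: knave

Consider Goran. Suppose Goran is a knave.
Then no assignment of the remaining roles makes every statement match its speaker's type — contradiction.
So Goran is a knight.
With that fixed, Lior's statement is false, so Lior is a knave.
Consider Cyrus. Suppose Cyrus is a knight.
Then no assignment of the remaining roles makes every statement match its speaker's type — contradiction.
So Cyrus is a knave.
With that fixed, Amira's statement is true, so Amira is a knight.
Consider Nadia. Suppose Nadia is a knave.
Then Cyrus's statement comes out true, contradicting Cyrus being a knave.
So Nadia is a knight.
Consider Noor. Suppose Noor is a knight.
Then Nadia's statement comes out false, contradicting Nadia being a knight.
So Noor is a knave.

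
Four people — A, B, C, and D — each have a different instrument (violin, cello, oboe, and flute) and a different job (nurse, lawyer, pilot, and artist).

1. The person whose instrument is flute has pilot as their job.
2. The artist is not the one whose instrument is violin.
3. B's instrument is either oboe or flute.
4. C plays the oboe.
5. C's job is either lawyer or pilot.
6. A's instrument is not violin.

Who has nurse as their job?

D

With clues 1–4, B is impossible for the one with job nurse.
With clues 1–5, C is impossible for the one with job nurse.
With clues 1–6, A is impossible for the one with job nurse.
That leaves D.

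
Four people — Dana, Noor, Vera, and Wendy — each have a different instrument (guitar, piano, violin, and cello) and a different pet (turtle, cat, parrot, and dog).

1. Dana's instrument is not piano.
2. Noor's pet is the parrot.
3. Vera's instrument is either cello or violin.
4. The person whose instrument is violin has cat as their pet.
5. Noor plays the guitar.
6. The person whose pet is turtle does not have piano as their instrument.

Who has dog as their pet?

Wendy

With clues 1–2, Noor is impossible for the one with pet dog.
With clues 1–6, Dana and Vera are impossible for the one with pet dog.
That leaves Wendy.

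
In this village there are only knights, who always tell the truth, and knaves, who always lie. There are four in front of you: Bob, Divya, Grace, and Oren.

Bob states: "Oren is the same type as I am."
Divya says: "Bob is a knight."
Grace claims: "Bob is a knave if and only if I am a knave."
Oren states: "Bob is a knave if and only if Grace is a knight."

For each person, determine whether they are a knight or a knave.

Bob: knight, Divya: knight, Grace: knave, Oren: knight

Consider Bob. Suppose Bob is a knave.
Then whichever role Grace has, Grace's statement has the wrong truth value — contradiction.
So Bob is a knight.
With that fixed, Divya's statement is true, so Divya is a knight.
Consider Grace. Suppose Grace is a knight.
Then no assignment of the remaining roles makes every statement match its speaker's type — contradiction.
So Grace is a knave.
With that fixed, Oren's statement is true, so Oren is a knight.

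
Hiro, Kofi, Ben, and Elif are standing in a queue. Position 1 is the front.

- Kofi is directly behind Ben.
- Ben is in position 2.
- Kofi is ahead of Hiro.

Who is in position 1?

Elif

With clue 1, Kofi is ruled out for position 1.
With clues 1–2, Ben is ruled out for position 1.
With clues 1–3, Hiro is ruled out for position 1.
So position 1 is Elif.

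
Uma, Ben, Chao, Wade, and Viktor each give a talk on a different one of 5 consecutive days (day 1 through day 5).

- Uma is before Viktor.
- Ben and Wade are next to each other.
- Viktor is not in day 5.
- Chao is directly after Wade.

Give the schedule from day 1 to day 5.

From clue 1: Uma is in {1,2,3,4}.
From clues 1–3: Uma is in {1,2,3}.
From clues 1–4: Uma → day 1, Viktor → day 2, Ben → day 3, Wade → day 4, Chao → day 5.

Uma, Viktor, Ben, Wade, Chao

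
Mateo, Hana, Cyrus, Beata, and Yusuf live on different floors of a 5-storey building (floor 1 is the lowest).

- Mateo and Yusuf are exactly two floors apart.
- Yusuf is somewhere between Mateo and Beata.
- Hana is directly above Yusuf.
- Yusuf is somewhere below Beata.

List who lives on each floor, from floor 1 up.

Mateo, Cyrus, Yusuf, Hana, Beata

From clues 1–2: Yusuf is in {2,3,4}.
From clues 1–3: Hana is in {3,4}.
From clues 1–4: Mateo → floor 1, Cyrus → floor 2, Yusuf → floor 3, Hana → floor 4, Beata → floor 5.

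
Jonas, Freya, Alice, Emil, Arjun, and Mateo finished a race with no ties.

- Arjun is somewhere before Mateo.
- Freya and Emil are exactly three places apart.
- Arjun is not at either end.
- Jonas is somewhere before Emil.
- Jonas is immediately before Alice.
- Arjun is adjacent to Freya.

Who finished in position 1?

Jonas

With clue 1, Mateo is ruled out for place 1.
With clues 1–3, Arjun is ruled out for place 1.
With clues 1–4, Emil is ruled out for place 1.
With clues 1–5, Alice is ruled out for place 1.
With clues 1–6, Freya is ruled out for place 1.
So place 1 is Jonas.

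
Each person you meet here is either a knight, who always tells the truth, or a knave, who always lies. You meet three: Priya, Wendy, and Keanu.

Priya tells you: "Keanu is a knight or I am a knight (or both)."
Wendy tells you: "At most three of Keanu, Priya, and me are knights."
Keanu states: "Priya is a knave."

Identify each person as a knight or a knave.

Regardless of anyone's role, Wendy's statement is true, so Wendy is a knight.
Consider Priya. Suppose Priya is a knave.
Then no assignment of the remaining roles makes every statement match its speaker's type — contradiction.
So Priya is a knight.
With that fixed, Keanu's statement is false, so Keanu is a knave.

Priya: knight, Wendy: knight, Keanu: knave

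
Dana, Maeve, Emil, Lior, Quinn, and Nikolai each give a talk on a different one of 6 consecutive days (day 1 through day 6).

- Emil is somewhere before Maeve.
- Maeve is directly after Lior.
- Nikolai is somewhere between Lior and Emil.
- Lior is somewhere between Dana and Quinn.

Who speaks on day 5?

With clues 1–2, Emil is ruled out for day 5.
With clues 1–3, Nikolai is ruled out for day 5.
With clues 1–4, Dana, Lior, and Quinn are ruled out for day 5.
So day 5 is Maeve.

Maeve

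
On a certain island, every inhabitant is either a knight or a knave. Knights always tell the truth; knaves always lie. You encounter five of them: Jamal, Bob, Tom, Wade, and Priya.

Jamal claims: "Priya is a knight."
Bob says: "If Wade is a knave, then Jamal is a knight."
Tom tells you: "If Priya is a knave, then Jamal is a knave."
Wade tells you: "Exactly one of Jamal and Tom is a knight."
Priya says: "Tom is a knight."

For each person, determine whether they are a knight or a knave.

Consider Jamal. Suppose Jamal is a knave.
Then no assignment of the remaining roles makes every statement match its speaker's type — contradiction.
So Jamal is a knight.
With that fixed, Bob's statement is true, so Bob is a knight.
Consider Tom. Suppose Tom is a knave.
Then no assignment of the remaining roles makes every statement match its speaker's type — contradiction.
So Tom is a knight.
With that fixed, Wade's statement is false, so Wade is a knave.
With that fixed, Priya's statement is true, so Priya is a knight.

Jamal: knight, Bob: knight, Tom: knight, Wade: knave, Priya: knight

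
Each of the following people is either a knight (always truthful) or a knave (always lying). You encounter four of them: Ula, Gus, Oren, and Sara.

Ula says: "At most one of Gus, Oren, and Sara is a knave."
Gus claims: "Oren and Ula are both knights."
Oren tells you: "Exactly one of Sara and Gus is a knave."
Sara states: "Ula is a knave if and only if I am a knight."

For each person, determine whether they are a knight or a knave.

Consider Ula. Suppose Ula is a knight.
Then whichever role Sara has, Sara's statement has the wrong truth value — contradiction.
So Ula is a knave.
With that fixed, Gus's statement is false, so Gus is a knave.
Consider Oren. Suppose Oren is a knight.
Then no assignment of the remaining roles makes every statement match its speaker's type — contradiction.
So Oren is a knave.
Consider Sara. Suppose Sara is a knight.
Then Oren's statement comes out true, contradicting Oren being a knave.
So Sara is a knave.

Ula: knave, Gus: knave, Oren: knave, Sara: knave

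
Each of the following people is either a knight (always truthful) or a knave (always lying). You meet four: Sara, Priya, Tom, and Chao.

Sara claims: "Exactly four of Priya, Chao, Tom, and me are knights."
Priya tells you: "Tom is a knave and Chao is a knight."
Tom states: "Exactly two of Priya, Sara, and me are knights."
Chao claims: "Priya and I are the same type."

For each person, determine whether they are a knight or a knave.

Consider Sara. Suppose Sara is a knight.
Then no assignment of the remaining roles makes every statement match its speaker's type — contradiction.
So Sara is a knave.
Consider Priya. Suppose Priya is a knave.
Then whichever role Chao has, Chao's statement has the wrong truth value — contradiction.
So Priya is a knight.
Consider Tom. Suppose Tom is a knight.
Then Priya's statement comes out false, contradicting Priya being a knight.
So Tom is a knave.
Consider Chao. Suppose Chao is a knave.
Then Priya's statement comes out false, contradicting Priya being a knight.
So Chao is a knight.

Sara: knave, Priya: knight, Tom: knave, Chao: knight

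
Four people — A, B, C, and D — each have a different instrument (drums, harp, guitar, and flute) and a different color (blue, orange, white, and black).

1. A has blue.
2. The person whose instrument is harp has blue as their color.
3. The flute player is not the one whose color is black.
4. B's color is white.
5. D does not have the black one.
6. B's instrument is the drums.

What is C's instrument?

With clues 1–2, harp is impossible for C's instrument.
With clues 1–5, flute is impossible for C's instrument.
With clues 1–6, drums is impossible for C's instrument.
That leaves guitar.

guitar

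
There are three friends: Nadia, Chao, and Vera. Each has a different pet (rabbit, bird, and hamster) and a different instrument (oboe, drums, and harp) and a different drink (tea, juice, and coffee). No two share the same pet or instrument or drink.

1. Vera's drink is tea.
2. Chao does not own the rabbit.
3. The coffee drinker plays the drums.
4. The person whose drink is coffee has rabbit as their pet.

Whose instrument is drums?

Nadia

With clues 1–3, Vera is impossible for the one with instrument drums.
With clues 1–4, Chao is impossible for the one with instrument drums.
That leaves Nadia.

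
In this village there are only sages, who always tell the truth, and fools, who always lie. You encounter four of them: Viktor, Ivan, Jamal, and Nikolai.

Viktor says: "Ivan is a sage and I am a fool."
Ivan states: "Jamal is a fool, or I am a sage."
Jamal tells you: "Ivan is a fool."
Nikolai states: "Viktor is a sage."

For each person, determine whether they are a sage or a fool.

Consider Viktor. Suppose Viktor is a sage.
Then Viktor's own statement would have to be true, but it can't be — contradiction.
So Viktor is a fool.
With that fixed, Nikolai's statement is false, so Nikolai is a fool.
Consider Ivan. Suppose Ivan is a sage.
Then Viktor's statement comes out true, contradicting Viktor being a fool.
So Ivan is a fool.
With that fixed, Jamal's statement is true, so Jamal is a sage.

Viktor: fool, Ivan: fool, Jamal: sage, Nikolai: fool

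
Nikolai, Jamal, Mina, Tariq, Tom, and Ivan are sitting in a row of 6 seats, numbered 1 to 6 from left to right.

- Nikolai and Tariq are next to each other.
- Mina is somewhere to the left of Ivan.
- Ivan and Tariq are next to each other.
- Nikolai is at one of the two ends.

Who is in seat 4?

With clues 1–3, Jamal, Mina, and Tom are ruled out for seat 4.
With clues 1–4, Nikolai and Tariq are ruled out for seat 4.
So seat 4 is Ivan.

Ivan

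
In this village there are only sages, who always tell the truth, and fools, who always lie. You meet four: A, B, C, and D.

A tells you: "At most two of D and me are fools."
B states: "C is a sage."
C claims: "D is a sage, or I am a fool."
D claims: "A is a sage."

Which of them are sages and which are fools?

A: sage, B: sage, C: sage, D: sage

Regardless of anyone's role, A's statement is true, so A is a sage.
With that fixed, D's statement is true, so D is a sage.
With that fixed, C's statement is true, so C is a sage.
With that fixed, B's statement is true, so B is a sage.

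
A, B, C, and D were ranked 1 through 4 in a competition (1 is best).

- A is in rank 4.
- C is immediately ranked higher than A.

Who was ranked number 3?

C

With clue 1, A is ruled out for rank 3.
With clues 1–2, B and D are ruled out for rank 3.
So rank 3 is C.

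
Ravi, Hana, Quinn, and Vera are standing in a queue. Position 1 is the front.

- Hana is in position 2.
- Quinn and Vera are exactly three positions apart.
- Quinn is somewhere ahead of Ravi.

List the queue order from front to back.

Quinn, Hana, Ravi, Vera

From clue 1: Hana → position 2.
From clues 1–2: Ravi → position 3.
From clues 1–3: Quinn → position 1, Vera → position 4.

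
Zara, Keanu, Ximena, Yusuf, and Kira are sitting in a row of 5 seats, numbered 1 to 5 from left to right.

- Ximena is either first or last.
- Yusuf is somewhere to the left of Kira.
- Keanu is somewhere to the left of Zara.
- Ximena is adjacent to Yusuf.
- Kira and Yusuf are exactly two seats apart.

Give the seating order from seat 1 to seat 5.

Ximena, Yusuf, Keanu, Kira, Zara

From clue 1: Ximena is in {1,5}.
From clues 1–4: Ximena → seat 1, Yusuf → seat 2.
From clues 1–5: Keanu → seat 3, Kira → seat 4, Zara → seat 5.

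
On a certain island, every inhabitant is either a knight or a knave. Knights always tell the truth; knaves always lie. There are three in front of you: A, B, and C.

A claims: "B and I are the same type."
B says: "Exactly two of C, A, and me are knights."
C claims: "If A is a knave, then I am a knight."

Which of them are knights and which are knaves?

Consider A. Suppose A is a knight.
Then no assignment of the remaining roles makes every statement match its speaker's type — contradiction.
So A is a knave.
Consider B. Suppose B is a knave.
Then A's statement comes out true, contradicting A being a knave.
So B is a knight.
Consider C. Suppose C is a knave.
Then B's statement comes out false, contradicting B being a knight.
So C is a knight.

A: knave, B: knight, C: knight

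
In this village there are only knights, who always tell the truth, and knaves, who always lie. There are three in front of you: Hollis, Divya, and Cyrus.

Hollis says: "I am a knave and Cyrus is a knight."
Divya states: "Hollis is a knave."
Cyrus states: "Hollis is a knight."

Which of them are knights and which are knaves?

Hollis: knave, Divya: knight, Cyrus: knave

Consider Hollis. Suppose Hollis is a knight.
Then Hollis's own statement would have to be true, but it can't be — contradiction.
So Hollis is a knave.
With that fixed, Divya's statement is true, so Divya is a knight.
With that fixed, Cyrus's statement is false, so Cyrus is a knave.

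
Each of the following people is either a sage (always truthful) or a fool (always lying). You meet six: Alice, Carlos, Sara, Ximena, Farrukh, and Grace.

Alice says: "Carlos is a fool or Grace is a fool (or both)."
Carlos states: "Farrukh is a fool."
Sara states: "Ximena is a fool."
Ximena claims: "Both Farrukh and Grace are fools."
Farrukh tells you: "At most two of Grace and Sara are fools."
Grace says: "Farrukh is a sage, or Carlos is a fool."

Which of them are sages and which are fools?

Alice: sage, Carlos: fool, Sara: sage, Ximena: fool, Farrukh: sage, Grace: sage

Regardless of anyone's role, Farrukh's statement is true, so Farrukh is a sage.
With that fixed, Grace's statement is true, so Grace is a sage.
With that fixed, Carlos's statement is false, so Carlos is a fool.
With that fixed, Ximena's statement is false, so Ximena is a fool.
With that fixed, Alice's statement is true, so Alice is a sage.
With that fixed, Sara's statement is true, so Sara is a sage.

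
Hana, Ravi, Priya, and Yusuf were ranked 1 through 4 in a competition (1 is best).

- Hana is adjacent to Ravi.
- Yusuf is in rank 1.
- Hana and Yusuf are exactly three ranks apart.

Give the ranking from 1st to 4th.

From clues 1–2: Yusuf → rank 1.
From clues 1–3: Priya → rank 2, Ravi → rank 3, Hana → rank 4.

Yusuf, Priya, Ravi, Hana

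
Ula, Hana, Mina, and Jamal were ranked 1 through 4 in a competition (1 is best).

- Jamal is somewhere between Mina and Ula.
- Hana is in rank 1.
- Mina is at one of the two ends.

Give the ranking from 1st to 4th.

Hana, Ula, Jamal, Mina

From clue 1: Jamal is in {2,3}.
From clues 1–2: Hana → rank 1, Jamal → rank 3.
From clues 1–3: Ula → rank 2, Mina → rank 4.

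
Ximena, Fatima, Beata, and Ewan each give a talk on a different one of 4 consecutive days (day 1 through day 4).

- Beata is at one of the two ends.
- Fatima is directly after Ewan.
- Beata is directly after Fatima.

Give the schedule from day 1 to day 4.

Ximena, Ewan, Fatima, Beata

From clue 1: Beata is in {1,4}.
From clues 1–3: Ximena → day 1, Ewan → day 2, Fatima → day 3, Beata → day 4.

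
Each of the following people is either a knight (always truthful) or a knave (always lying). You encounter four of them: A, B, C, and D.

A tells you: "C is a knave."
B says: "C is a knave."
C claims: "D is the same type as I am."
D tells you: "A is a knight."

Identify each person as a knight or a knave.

Consider A. Suppose A is a knave.
Then no assignment of the remaining roles makes every statement match its speaker's type — contradiction.
So A is a knight.
With that fixed, D's statement is true, so D is a knight.
Consider B. Suppose B is a knave.
Then no assignment of the remaining roles makes every statement match its speaker's type — contradiction.
So B is a knight.
Consider C. Suppose C is a knight.
Then A's statement comes out false, contradicting A being a knight.
So C is a knave.

A: knight, B: knight, C: knave, D: knight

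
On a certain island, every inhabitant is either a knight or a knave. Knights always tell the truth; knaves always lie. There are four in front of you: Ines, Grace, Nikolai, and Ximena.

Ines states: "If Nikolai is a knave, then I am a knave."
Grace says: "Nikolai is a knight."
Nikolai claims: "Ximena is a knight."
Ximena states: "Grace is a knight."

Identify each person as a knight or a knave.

Ines: knight, Grace: knight, Nikolai: knight, Ximena: knight

Consider Ines. Suppose Ines is a knave.
Then Ines's own statement would have to be false, but it can't be — contradiction.
So Ines is a knight.
Consider Grace. Suppose Grace is a knave.
Then no assignment of the remaining roles makes every statement match its speaker's type — contradiction.
So Grace is a knight.
With that fixed, Ximena's statement is true, so Ximena is a knight.
With that fixed, Nikolai's statement is true, so Nikolai is a knight.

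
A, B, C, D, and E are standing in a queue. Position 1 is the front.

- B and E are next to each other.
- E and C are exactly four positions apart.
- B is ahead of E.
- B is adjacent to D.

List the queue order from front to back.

C, A, D, B, E

From clues 1–2: B is in {2,4}.
From clues 1–3: C → position 1, B → position 4, E → position 5.
From clues 1–4: A → position 2, D → position 3.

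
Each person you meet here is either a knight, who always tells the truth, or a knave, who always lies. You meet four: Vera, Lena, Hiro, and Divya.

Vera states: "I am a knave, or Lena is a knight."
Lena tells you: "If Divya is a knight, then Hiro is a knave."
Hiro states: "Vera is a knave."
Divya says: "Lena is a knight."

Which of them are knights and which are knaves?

Vera: knight, Lena: knight, Hiro: knave, Divya: knight

Consider Vera. Suppose Vera is a knave.
Then Vera's own statement would have to be false, but it can't be — contradiction.
So Vera is a knight.
With that fixed, Hiro's statement is false, so Hiro is a knave.
With that fixed, Lena's statement is true, so Lena is a knight.
With that fixed, Divya's statement is true, so Divya is a knight.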